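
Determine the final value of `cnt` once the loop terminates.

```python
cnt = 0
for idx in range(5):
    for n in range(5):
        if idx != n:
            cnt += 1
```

Let's trace through this code step by step.

Initialize: cnt = 0
Entering loop: for idx in range(5):
After iteration 1: idx = 0, cnt = 4
After iteration 2: idx = 1, cnt = 8
After iteration 3: idx = 2, cnt = 12
After iteration 4: idx = 3, cnt = 16
After iteration 5: idx = 4, cnt = 20
Loop ends.

Final answer: 20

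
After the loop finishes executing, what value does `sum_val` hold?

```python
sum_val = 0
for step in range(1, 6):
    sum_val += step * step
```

Let's trace through this code step by step.

Initialize: sum_val = 0
Entering loop: for step in range(1, 6):
After iteration 1: step = 1, sum_val = 1
After iteration 2: step = 2, sum_val = 5
After iteration 3: step = 3, sum_val = 14
After iteration 4: step = 4, sum_val = 30
After iteration 5: step = 5, sum_val = 55
Loop ends.

Final answer: 55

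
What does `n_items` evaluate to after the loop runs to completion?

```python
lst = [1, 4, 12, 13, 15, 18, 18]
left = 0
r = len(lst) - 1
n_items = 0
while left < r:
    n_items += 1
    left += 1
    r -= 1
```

Let's trace through this code step by step.

Initialize: lst = [1, 4, 12, 13, 15, 18, 18]
Initialize: left = 0
Initialize: r = 6
Initialize: n_items = 0
Entering loop: while left < r:
After iteration 1: left = 1, r = 5, n_items = 1
After iteration 2: left = 2, r = 4, n_items = 2
After iteration 3: left = 3, r = 3, n_items = 3
Loop ends.

Final answer: 3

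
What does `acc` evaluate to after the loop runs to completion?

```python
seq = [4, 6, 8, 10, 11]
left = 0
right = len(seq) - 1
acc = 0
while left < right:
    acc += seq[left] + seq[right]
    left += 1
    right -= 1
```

Let's trace through this code step by step.

Initialize: seq = [4, 6, 8, 10, 11]
Initialize: left = 0
Initialize: right = 4
Initialize: acc = 0
Entering loop: while left < right:
After iteration 1: left = 1, right = 3, acc = 15
After iteration 2: left = 2, right = 2, acc = 31
Loop ends.

Final answer: 31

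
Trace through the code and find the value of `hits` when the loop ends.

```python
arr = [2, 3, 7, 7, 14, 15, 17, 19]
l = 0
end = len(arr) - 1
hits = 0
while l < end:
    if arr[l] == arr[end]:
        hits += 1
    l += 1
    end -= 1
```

Let's trace through this code step by step.

Initialize: arr = [2, 3, 7, 7, 14, 15, 17, 19]
Initialize: l = 0
Initialize: end = 7
Initialize: hits = 0
Entering loop: while l < end:
After iteration 1: l = 1, end = 6, hits = 0
After iteration 2: l = 2, end = 5, hits = 0
After iteration 3: l = 3, end = 4, hits = 0
After iteration 4: l = 4, end = 3, hits = 0
Loop ends.

Final answer: 0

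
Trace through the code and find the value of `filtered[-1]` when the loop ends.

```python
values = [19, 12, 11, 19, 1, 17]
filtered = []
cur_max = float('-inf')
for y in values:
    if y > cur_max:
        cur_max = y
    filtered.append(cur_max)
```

Let's trace through this code step by step.

Initialize: values = [19, 12, 11, 19, 1, 17]
Initialize: filtered = []
Initialize: cur_max = -inf
Entering loop: for y in values:
After iteration 1: y = 19, filtered = [19], cur_max = 19
After iteration 2: y = 12, filtered = [19, 19], cur_max = 19
After iteration 3: y = 11, filtered = [19, 19, 19], cur_max = 19
After iteration 4: y = 19, filtered = [19, 19, 19, 19], cur_max = 19
After iteration 5: y = 1, filtered = [19, 19, 19, 19, 19], cur_max = 19
After iteration 6: y = 17, filtered = [19, 19, 19, 19, 19, 19], cur_max = 19
Loop ends.
filtered[-1] = 19

Final answer: 19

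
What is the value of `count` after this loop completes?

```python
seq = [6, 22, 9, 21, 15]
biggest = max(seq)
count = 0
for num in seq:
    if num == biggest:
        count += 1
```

Let's trace through this code step by step.

Initialize: seq = [6, 22, 9, 21, 15]
Initialize: biggest = 22
Initialize: count = 0
Entering loop: for num in seq:
After iteration 1: num = 6, count = 0
After iteration 2: num = 22, count = 1
After iteration 3: num = 9, count = 1
After iteration 4: num = 21, count = 1
After iteration 5: num = 15, count = 1
Loop ends.

Final answer: 1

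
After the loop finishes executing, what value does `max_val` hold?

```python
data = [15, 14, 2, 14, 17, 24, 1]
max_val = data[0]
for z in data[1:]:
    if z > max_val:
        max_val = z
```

Let's trace through this code step by step.

Initialize: data = [15, 14, 2, 14, 17, 24, 1]
Initialize: max_val = 15
Entering loop: for z in data[1:]:
After iteration 1: z = 14, max_val = 15
After iteration 2: z = 2, max_val = 15
After iteration 3: z = 14, max_val = 15
After iteration 4: z = 17, max_val = 17
After iteration 5: z = 24, max_val = 24
After iteration 6: z = 1, max_val = 24
Loop ends.

Final answer: 24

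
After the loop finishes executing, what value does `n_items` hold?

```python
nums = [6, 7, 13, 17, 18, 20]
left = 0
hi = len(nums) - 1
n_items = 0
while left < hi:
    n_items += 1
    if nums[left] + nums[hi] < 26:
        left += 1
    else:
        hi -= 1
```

Let's trace through this code step by step.

Initialize: nums = [6, 7, 13, 17, 18, 20]
Initialize: left = 0
Initialize: hi = 5
Initialize: n_items = 0
Entering loop: while left < hi:
After iteration 1: left = 0, hi = 4, n_items = 1
After iteration 2: left = 1, hi = 4, n_items = 2
After iteration 3: left = 2, hi = 4, n_items = 3
After iteration 4: left = 2, hi = 3, n_items = 4
After iteration 5: left = 2, hi = 2, n_items = 5
Loop ends.

Final answer: 5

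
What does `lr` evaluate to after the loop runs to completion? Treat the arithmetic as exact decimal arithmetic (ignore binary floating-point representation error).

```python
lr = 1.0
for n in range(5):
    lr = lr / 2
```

Let's trace through this code step by step.

Initialize: lr = 1.0
Entering loop: for n in range(5):
After iteration 1: n = 0, lr = 0.5
After iteration 2: n = 1, lr = 0.25
After iteration 3: n = 2, lr = 0.125
After iteration 4: n = 3, lr = 0.0625
After iteration 5: n = 4, lr = 0.03125
Loop ends.

Final answer: 0.03125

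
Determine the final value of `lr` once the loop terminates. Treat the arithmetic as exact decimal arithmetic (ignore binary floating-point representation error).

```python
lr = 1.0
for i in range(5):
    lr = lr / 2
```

Let's trace through this code step by step.

Initialize: lr = 1.0
Entering loop: for i in range(5):
After iteration 1: i = 0, lr = 0.5
After iteration 2: i = 1, lr = 0.25
After iteration 3: i = 2, lr = 0.125
After iteration 4: i = 3, lr = 0.0625
After iteration 5: i = 4, lr = 0.03125
Loop ends.

Final answer: 0.03125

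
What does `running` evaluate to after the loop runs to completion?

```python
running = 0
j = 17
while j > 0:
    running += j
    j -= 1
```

Let's trace through this code step by step.

Initialize: running = 0
Initialize: j = 17
Entering loop: while j > 0:
After iteration 1: running = 17, j = 16
After iteration 2: running = 33, j = 15
After iteration 3: running = 48, j = 14
After iteration 4: running = 62, j = 13
After iteration 5: running = 75, j = 12
After iteration 6: running = 87, j = 11
After iteration 7: running = 98, j = 10
After iteration 8: running = 108, j = 9
After iteration 9: running = 117, j = 8
After iteration 10: running = 125, j = 7
After iteration 11: running = 132, j = 6
After iteration 12: running = 138, j = 5
After iteration 13: running = 143, j = 4
After iteration 14: running = 147, j = 3
After iteration 15: running = 150, j = 2
After iteration 16: running = 152, j = 1
After iteration 17: running = 153, j = 0
Loop ends.

Final answer: 153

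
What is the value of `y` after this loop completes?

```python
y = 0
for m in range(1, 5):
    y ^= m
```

Let's trace through this code step by step.

Initialize: y = 0
Entering loop: for m in range(1, 5):
After iteration 1: m = 1, y = 1
After iteration 2: m = 2, y = 3
After iteration 3: m = 3, y = 0
After iteration 4: m = 4, y = 4
Loop ends.

Final answer: 4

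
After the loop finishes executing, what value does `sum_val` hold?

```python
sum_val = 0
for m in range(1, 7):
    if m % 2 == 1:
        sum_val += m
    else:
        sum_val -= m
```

Let's trace through this code step by step.

Initialize: sum_val = 0
Entering loop: for m in range(1, 7):
After iteration 1: m = 1, sum_val = 1
After iteration 2: m = 2, sum_val = -1
After iteration 3: m = 3, sum_val = 2
After iteration 4: m = 4, sum_val = -2
After iteration 5: m = 5, sum_val = 3
After iteration 6: m = 6, sum_val = -3
Loop ends.

Final answer: -3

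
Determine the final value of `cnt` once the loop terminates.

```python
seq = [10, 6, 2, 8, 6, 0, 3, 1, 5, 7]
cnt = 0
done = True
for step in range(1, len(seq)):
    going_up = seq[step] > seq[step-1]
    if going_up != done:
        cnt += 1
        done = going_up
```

Let's trace through this code step by step.

Initialize: seq = [10, 6, 2, 8, 6, 0, 3, 1, 5, 7]
Initialize: cnt = 0
Initialize: done = True
Entering loop: for step in range(1, len(seq)):
After iteration 1: step = 1, cnt = 1, done = False, going_up = False
After iteration 2: step = 2, cnt = 1, done = False, going_up = False
After iteration 3: step = 3, cnt = 2, done = True, going_up = True
After iteration 4: step = 4, cnt = 3, done = False, going_up = False
After iteration 5: step = 5, cnt = 3, done = False, going_up = False
After iteration 6: step = 6, cnt = 4, done = True, going_up = True
After iteration 7: step = 7, cnt = 5, done = False, going_up = False
After iteration 8: step = 8, cnt = 6, done = True, going_up = True
After iteration 9: step = 9, cnt = 6, done = True, going_up = True
Loop ends.

Final answer: 6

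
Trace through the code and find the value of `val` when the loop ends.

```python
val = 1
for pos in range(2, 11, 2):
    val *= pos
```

Let's trace through this code step by step.

Initialize: val = 1
Entering loop: for pos in range(2, 11, 2):
After iteration 1: pos = 2, val = 2
After iteration 2: pos = 4, val = 8
After iteration 3: pos = 6, val = 48
After iteration 4: pos = 8, val = 384
After iteration 5: pos = 10, val = 3840
Loop ends.

Final answer: 3840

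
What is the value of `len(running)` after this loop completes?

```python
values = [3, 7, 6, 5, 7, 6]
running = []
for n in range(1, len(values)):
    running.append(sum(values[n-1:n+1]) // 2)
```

Let's trace through this code step by step.

Initialize: values = [3, 7, 6, 5, 7, 6]
Initialize: running = []
Entering loop: for n in range(1, len(values)):
After iteration 1: n = 1, running = [5]
After iteration 2: n = 2, running = [5, 6]
After iteration 3: n = 3, running = [5, 6, 5]
After iteration 4: n = 4, running = [5, 6, 5, 6]
After iteration 5: n = 5, running = [5, 6, 5, 6, 6]
Loop ends.
len(running) = 5

Final answer: 5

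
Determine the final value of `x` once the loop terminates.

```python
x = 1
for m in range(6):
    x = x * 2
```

Let's trace through this code step by step.

Initialize: x = 1
Entering loop: for m in range(6):
After iteration 1: m = 0, x = 2
After iteration 2: m = 1, x = 4
After iteration 3: m = 2, x = 8
After iteration 4: m = 3, x = 16
After iteration 5: m = 4, x = 32
After iteration 6: m = 5, x = 64
Loop ends.

Final answer: 64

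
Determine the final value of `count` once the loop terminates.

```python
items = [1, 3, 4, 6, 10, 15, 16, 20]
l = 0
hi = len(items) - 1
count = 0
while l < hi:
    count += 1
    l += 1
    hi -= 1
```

Let's trace through this code step by step.

Initialize: items = [1, 3, 4, 6, 10, 15, 16, 20]
Initialize: l = 0
Initialize: hi = 7
Initialize: count = 0
Entering loop: while l < hi:
After iteration 1: l = 1, hi = 6, count = 1
After iteration 2: l = 2, hi = 5, count = 2
After iteration 3: l = 3, hi = 4, count = 3
After iteration 4: l = 4, hi = 3, count = 4
Loop ends.

Final answer: 4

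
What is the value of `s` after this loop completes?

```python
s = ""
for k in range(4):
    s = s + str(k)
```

Let's trace through this code step by step.

Initialize: s = ''
Entering loop: for k in range(4):
After iteration 1: k = 0, s = '0'
After iteration 2: k = 1, s = '01'
After iteration 3: k = 2, s = '012'
After iteration 4: k = 3, s = '0123'
Loop ends.

Final answer: '0123'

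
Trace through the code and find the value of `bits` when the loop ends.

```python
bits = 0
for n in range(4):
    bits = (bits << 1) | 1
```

Let's trace through this code step by step.

Initialize: bits = 0
Entering loop: for n in range(4):
After iteration 1: n = 0, bits = 1
After iteration 2: n = 1, bits = 3
After iteration 3: n = 2, bits = 7
After iteration 4: n = 3, bits = 15
Loop ends.

Final answer: 15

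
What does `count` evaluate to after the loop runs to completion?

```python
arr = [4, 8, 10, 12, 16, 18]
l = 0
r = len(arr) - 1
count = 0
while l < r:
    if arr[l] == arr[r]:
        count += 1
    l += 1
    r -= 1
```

Let's trace through this code step by step.

Initialize: arr = [4, 8, 10, 12, 16, 18]
Initialize: l = 0
Initialize: r = 5
Initialize: count = 0
Entering loop: while l < r:
After iteration 1: l = 1, r = 4, count = 0
After iteration 2: l = 2, r = 3, count = 0
After iteration 3: l = 3, r = 2, count = 0
Loop ends.

Final answer: 0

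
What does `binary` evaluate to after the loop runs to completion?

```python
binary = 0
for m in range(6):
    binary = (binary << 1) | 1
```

Let's trace through this code step by step.

Initialize: binary = 0
Entering loop: for m in range(6):
After iteration 1: m = 0, binary = 1
After iteration 2: m = 1, binary = 3
After iteration 3: m = 2, binary = 7
After iteration 4: m = 3, binary = 15
After iteration 5: m = 4, binary = 31
After iteration 6: m = 5, binary = 63
Loop ends.

Final answer: 63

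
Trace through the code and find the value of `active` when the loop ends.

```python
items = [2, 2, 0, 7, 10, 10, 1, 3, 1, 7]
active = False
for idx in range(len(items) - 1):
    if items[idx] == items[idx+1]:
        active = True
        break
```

Let's trace through this code step by step.

Initialize: items = [2, 2, 0, 7, 10, 10, 1, 3, 1, 7]
Initialize: active = False
Entering loop: for idx in range(len(items) - 1):
After iteration 1: idx = 0, active = True
Loop ends.

Final answer: True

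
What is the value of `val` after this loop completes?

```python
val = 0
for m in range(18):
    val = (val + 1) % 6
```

Let's trace through this code step by step.

Initialize: val = 0
Entering loop: for m in range(18):
After iteration 1: m = 0, val = 1
After iteration 2: m = 1, val = 2
After iteration 3: m = 2, val = 3
After iteration 4: m = 3, val = 4
After iteration 5: m = 4, val = 5
After iteration 6: m = 5, val = 0
After iteration 7: m = 6, val = 1
After iteration 8: m = 7, val = 2
After iteration 9: m = 8, val = 3
After iteration 10: m = 9, val = 4
After iteration 11: m = 10, val = 5
After iteration 12: m = 11, val = 0
After iteration 13: m = 12, val = 1
After iteration 14: m = 13, val = 2
After iteration 15: m = 14, val = 3
After iteration 16: m = 15, val = 4
After iteration 17: m = 16, val = 5
After iteration 18: m = 17, val = 0
Loop ends.

Final answer: 0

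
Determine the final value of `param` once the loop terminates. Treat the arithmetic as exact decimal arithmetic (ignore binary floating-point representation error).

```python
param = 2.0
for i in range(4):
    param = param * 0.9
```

Let's trace through this code step by step.

Initialize: param = 2.0
Entering loop: for i in range(4):
After iteration 1: i = 0, param = 1.8
After iteration 2: i = 1, param = 1.62
After iteration 3: i = 2, param = 1.458
After iteration 4: i = 3, param = 1.3122
Loop ends.

Final answer: 1.3122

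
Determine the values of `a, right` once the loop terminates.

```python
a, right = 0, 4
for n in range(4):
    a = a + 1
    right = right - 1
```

Let's trace through this code step by step.

Initialize: a = 0
Initialize: right = 4
Entering loop: for n in range(4):
After iteration 1: n = 0, a = 1, right = 3
After iteration 2: n = 1, a = 2, right = 2
After iteration 3: n = 2, a = 3, right = 1
After iteration 4: n = 3, a = 4, right = 0
Loop ends.

Final answer: 4, 0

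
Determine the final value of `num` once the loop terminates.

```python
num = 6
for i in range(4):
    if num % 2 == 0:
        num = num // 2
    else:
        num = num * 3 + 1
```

Let's trace through this code step by step.

Initialize: num = 6
Entering loop: for i in range(4):
After iteration 1: i = 0, num = 3
After iteration 2: i = 1, num = 10
After iteration 3: i = 2, num = 5
After iteration 4: i = 3, num = 16
Loop ends.

Final answer: 16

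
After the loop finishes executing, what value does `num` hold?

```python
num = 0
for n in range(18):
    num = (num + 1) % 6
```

Let's trace through this code step by step.

Initialize: num = 0
Entering loop: for n in range(18):
After iteration 1: n = 0, num = 1
After iteration 2: n = 1, num = 2
After iteration 3: n = 2, num = 3
After iteration 4: n = 3, num = 4
After iteration 5: n = 4, num = 5
After iteration 6: n = 5, num = 0
After iteration 7: n = 6, num = 1
After iteration 8: n = 7, num = 2
After iteration 9: n = 8, num = 3
After iteration 10: n = 9, num = 4
After iteration 11: n = 10, num = 5
After iteration 12: n = 11, num = 0
After iteration 13: n = 12, num = 1
After iteration 14: n = 13, num = 2
After iteration 15: n = 14, num = 3
After iteration 16: n = 15, num = 4
After iteration 17: n = 16, num = 5
After iteration 18: n = 17, num = 0
Loop ends.

Final answer: 0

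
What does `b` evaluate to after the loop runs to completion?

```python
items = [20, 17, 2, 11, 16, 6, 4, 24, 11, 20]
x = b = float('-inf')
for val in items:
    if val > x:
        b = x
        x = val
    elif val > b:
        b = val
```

Let's trace through this code step by step.

Initialize: items = [20, 17, 2, 11, 16, 6, 4, 24, 11, 20]
Initialize: x = -inf
Initialize: b = -inf
Entering loop: for val in items:
After iteration 1: val = 20, x = 20, b = -inf
After iteration 2: val = 17, x = 20, b = 17
After iteration 3: val = 2, x = 20, b = 17
After iteration 4: val = 11, x = 20, b = 17
After iteration 5: val = 16, x = 20, b = 17
After iteration 6: val = 6, x = 20, b = 17
After iteration 7: val = 4, x = 20, b = 17
After iteration 8: val = 24, x = 24, b = 20
After iteration 9: val = 11, x = 24, b = 20
After iteration 10: val = 20, x = 24, b = 20
Loop ends.

Final answer: 20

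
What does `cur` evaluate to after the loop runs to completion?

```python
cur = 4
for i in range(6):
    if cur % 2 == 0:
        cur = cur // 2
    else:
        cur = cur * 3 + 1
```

Let's trace through this code step by step.

Initialize: cur = 4
Entering loop: for i in range(6):
After iteration 1: i = 0, cur = 2
After iteration 2: i = 1, cur = 1
After iteration 3: i = 2, cur = 4
After iteration 4: i = 3, cur = 2
After iteration 5: i = 4, cur = 1
After iteration 6: i = 5, cur = 4
Loop ends.

Final answer: 4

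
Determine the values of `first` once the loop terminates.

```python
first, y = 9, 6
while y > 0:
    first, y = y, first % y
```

Let's trace through this code step by step.

Initialize: first = 9
Initialize: y = 6
Entering loop: while y > 0:
After iteration 1: first = 6, y = 3
After iteration 2: first = 3, y = 0
Loop ends.

Final answer: 3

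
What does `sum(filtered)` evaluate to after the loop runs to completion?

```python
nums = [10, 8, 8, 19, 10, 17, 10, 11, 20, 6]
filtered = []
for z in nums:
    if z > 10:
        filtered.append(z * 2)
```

Let's trace through this code step by step.

Initialize: nums = [10, 8, 8, 19, 10, 17, 10, 11, 20, 6]
Initialize: filtered = []
Entering loop: for z in nums:
After iteration 1: z = 10, filtered = []
After iteration 2: z = 8, filtered = []
After iteration 3: z = 8, filtered = []
After iteration 4: z = 19, filtered = [38]
After iteration 5: z = 10, filtered = [38]
After iteration 6: z = 17, filtered = [38, 34]
After iteration 7: z = 10, filtered = [38, 34]
After iteration 8: z = 11, filtered = [38, 34, 22]
After iteration 9: z = 20, filtered = [38, 34, 22, 40]
After iteration 10: z = 6, filtered = [38, 34, 22, 40]
Loop ends.
sum(filtered) = 134

Final answer: 134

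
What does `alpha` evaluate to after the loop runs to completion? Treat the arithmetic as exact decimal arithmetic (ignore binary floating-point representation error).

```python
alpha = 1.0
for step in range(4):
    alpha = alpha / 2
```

Let's trace through this code step by step.

Initialize: alpha = 1.0
Entering loop: for step in range(4):
After iteration 1: step = 0, alpha = 0.5
After iteration 2: step = 1, alpha = 0.25
After iteration 3: step = 2, alpha = 0.125
After iteration 4: step = 3, alpha = 0.0625
Loop ends.

Final answer: 0.0625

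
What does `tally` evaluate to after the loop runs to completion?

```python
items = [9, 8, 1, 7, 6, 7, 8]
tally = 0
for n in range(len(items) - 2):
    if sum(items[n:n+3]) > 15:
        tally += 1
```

Let's trace through this code step by step.

Initialize: items = [9, 8, 1, 7, 6, 7, 8]
Initialize: tally = 0
Entering loop: for n in range(len(items) - 2):
After iteration 1: n = 0, tally = 1
After iteration 2: n = 1, tally = 2
After iteration 3: n = 2, tally = 2
After iteration 4: n = 3, tally = 3
After iteration 5: n = 4, tally = 4
Loop ends.

Final answer: 4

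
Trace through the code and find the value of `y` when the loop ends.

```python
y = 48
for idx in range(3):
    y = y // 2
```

Let's trace through this code step by step.

Initialize: y = 48
Entering loop: for idx in range(3):
After iteration 1: idx = 0, y = 24
After iteration 2: idx = 1, y = 12
After iteration 3: idx = 2, y = 6
Loop ends.

Final answer: 6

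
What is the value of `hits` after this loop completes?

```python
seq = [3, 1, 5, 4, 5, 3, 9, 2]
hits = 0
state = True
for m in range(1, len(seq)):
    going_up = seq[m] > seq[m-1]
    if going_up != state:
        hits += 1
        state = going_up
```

Let's trace through this code step by step.

Initialize: seq = [3, 1, 5, 4, 5, 3, 9, 2]
Initialize: hits = 0
Initialize: state = True
Entering loop: for m in range(1, len(seq)):
After iteration 1: m = 1, hits = 1, state = False, going_up = False
After iteration 2: m = 2, hits = 2, state = True, going_up = True
After iteration 3: m = 3, hits = 3, state = False, going_up = False
After iteration 4: m = 4, hits = 4, state = True, going_up = True
After iteration 5: m = 5, hits = 5, state = False, going_up = False
After iteration 6: m = 6, hits = 6, state = True, going_up = True
After iteration 7: m = 7, hits = 7, state = False, going_up = False
Loop ends.

Final answer: 7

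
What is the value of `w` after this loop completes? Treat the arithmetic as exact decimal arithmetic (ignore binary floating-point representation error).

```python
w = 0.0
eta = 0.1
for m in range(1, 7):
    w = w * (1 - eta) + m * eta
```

Let's trace through this code step by step.

Initialize: w = 0.0
Initialize: eta = 0.1
Entering loop: for m in range(1, 7):
After iteration 1: m = 1, w = 0.1
After iteration 2: m = 2, w = 0.29
After iteration 3: m = 3, w = 0.561
After iteration 4: m = 4, w = 0.9049
After iteration 5: m = 5, w = 1.31441
After iteration 6: m = 6, w = 1.782969
Loop ends.

Final answer: 1.782969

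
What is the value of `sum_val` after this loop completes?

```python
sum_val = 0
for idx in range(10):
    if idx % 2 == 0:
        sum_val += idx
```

Let's trace through this code step by step.

Initialize: sum_val = 0
Entering loop: for idx in range(10):
After iteration 1: idx = 0, sum_val = 0
After iteration 2: idx = 1, sum_val = 0
After iteration 3: idx = 2, sum_val = 2
After iteration 4: idx = 3, sum_val = 2
After iteration 5: idx = 4, sum_val = 6
After iteration 6: idx = 5, sum_val = 6
After iteration 7: idx = 6, sum_val = 12
After iteration 8: idx = 7, sum_val = 12
After iteration 9: idx = 8, sum_val = 20
After iteration 10: idx = 9, sum_val = 20
Loop ends.

Final answer: 20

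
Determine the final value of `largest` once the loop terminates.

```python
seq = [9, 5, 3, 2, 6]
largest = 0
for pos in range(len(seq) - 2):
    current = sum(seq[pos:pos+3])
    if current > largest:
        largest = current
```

Let's trace through this code step by step.

Initialize: seq = [9, 5, 3, 2, 6]
Initialize: largest = 0
Entering loop: for pos in range(len(seq) - 2):
After iteration 1: pos = 0, largest = 17, current = 17
After iteration 2: pos = 1, largest = 17, current = 10
After iteration 3: pos = 2, largest = 17, current = 11
Loop ends.

Final answer: 17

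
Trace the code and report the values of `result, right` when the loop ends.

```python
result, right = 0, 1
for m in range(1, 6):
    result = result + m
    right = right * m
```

Let's trace through this code step by step.

Initialize: result = 0
Initialize: right = 1
Entering loop: for m in range(1, 6):
After iteration 1: m = 1, result = 1, right = 1
After iteration 2: m = 2, result = 3, right = 2
After iteration 3: m = 3, result = 6, right = 6
After iteration 4: m = 4, result = 10, right = 24
After iteration 5: m = 5, result = 15, right = 120
Loop ends.

Final answer: 15, 120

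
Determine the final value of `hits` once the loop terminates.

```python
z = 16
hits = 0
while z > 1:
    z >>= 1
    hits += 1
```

Let's trace through this code step by step.

Initialize: z = 16
Initialize: hits = 0
Entering loop: while z > 1:
After iteration 1: z = 8, hits = 1
After iteration 2: z = 4, hits = 2
After iteration 3: z = 2, hits = 3
After iteration 4: z = 1, hits = 4
Loop ends.

Final answer: 4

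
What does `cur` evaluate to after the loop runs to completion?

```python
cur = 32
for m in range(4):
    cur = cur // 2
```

Let's trace through this code step by step.

Initialize: cur = 32
Entering loop: for m in range(4):
After iteration 1: m = 0, cur = 16
After iteration 2: m = 1, cur = 8
After iteration 3: m = 2, cur = 4
After iteration 4: m = 3, cur = 2
Loop ends.

Final answer: 2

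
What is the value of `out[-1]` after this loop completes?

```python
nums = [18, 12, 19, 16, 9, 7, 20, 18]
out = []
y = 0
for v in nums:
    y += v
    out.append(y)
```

Let's trace through this code step by step.

Initialize: nums = [18, 12, 19, 16, 9, 7, 20, 18]
Initialize: out = []
Initialize: y = 0
Entering loop: for v in nums:
After iteration 1: v = 18, out = [18], y = 18
After iteration 2: v = 12, out = [18, 30], y = 30
After iteration 3: v = 19, out = [18, 30, 49], y = 49
After iteration 4: v = 16, out = [18, 30, 49, 65], y = 65
After iteration 5: v = 9, out = [18, 30, 49, 65, 74], y = 74
After iteration 6: v = 7, out = [18, 30, 49, 65, 74, 81], y = 81
After iteration 7: v = 20, out = [18, 30, 49, 65, 74, 81, 101], y = 101
After iteration 8: v = 18, out = [18, 30, 49, 65, 74, 81, 101, 119], y = 119
Loop ends.
out[-1] = 119

Final answer: 119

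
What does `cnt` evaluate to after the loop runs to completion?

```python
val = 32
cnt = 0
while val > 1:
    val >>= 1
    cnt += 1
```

Let's trace through this code step by step.

Initialize: val = 32
Initialize: cnt = 0
Entering loop: while val > 1:
After iteration 1: val = 16, cnt = 1
After iteration 2: val = 8, cnt = 2
After iteration 3: val = 4, cnt = 3
After iteration 4: val = 2, cnt = 4
After iteration 5: val = 1, cnt = 5
Loop ends.

Final answer: 5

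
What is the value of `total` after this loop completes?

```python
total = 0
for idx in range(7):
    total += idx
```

Let's trace through this code step by step.

Initialize: total = 0
Entering loop: for idx in range(7):
After iteration 1: idx = 0, total = 0
After iteration 2: idx = 1, total = 1
After iteration 3: idx = 2, total = 3
After iteration 4: idx = 3, total = 6
After iteration 5: idx = 4, total = 10
After iteration 6: idx = 5, total = 15
After iteration 7: idx = 6, total = 21
Loop ends.

Final answer: 21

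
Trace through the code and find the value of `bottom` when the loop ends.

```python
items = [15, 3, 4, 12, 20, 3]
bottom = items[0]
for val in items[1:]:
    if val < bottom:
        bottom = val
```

Let's trace through this code step by step.

Initialize: items = [15, 3, 4, 12, 20, 3]
Initialize: bottom = 15
Entering loop: for val in items[1:]:
After iteration 1: val = 3, bottom = 3
After iteration 2: val = 4, bottom = 3
After iteration 3: val = 12, bottom = 3
After iteration 4: val = 20, bottom = 3
After iteration 5: val = 3, bottom = 3
Loop ends.

Final answer: 3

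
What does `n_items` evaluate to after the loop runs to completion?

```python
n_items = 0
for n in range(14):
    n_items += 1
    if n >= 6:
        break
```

Let's trace through this code step by step.

Initialize: n_items = 0
Entering loop: for n in range(14):
After iteration 1: n = 0, n_items = 1
After iteration 2: n = 1, n_items = 2
After iteration 3: n = 2, n_items = 3
After iteration 4: n = 3, n_items = 4
After iteration 5: n = 4, n_items = 5
After iteration 6: n = 5, n_items = 6
After iteration 7: n = 6, n_items = 7
Loop ends.

Final answer: 7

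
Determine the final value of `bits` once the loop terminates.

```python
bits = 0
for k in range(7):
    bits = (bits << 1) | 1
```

Let's trace through this code step by step.

Initialize: bits = 0
Entering loop: for k in range(7):
After iteration 1: k = 0, bits = 1
After iteration 2: k = 1, bits = 3
After iteration 3: k = 2, bits = 7
After iteration 4: k = 3, bits = 15
After iteration 5: k = 4, bits = 31
After iteration 6: k = 5, bits = 63
After iteration 7: k = 6, bits = 127
Loop ends.

Final answer: 127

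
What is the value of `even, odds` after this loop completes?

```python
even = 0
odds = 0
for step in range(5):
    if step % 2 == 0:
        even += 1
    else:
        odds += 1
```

Let's trace through this code step by step.

Initialize: even = 0
Initialize: odds = 0
Entering loop: for step in range(5):
After iteration 1: step = 0, even = 1, odds = 0
After iteration 2: step = 1, even = 1, odds = 1
After iteration 3: step = 2, even = 2, odds = 1
After iteration 4: step = 3, even = 2, odds = 2
After iteration 5: step = 4, even = 3, odds = 2
Loop ends.

Final answer: 3, 2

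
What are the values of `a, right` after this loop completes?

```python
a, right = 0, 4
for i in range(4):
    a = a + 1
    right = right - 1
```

Let's trace through this code step by step.

Initialize: a = 0
Initialize: right = 4
Entering loop: for i in range(4):
After iteration 1: i = 0, a = 1, right = 3
After iteration 2: i = 1, a = 2, right = 2
After iteration 3: i = 2, a = 3, right = 1
After iteration 4: i = 3, a = 4, right = 0
Loop ends.

Final answer: 4, 0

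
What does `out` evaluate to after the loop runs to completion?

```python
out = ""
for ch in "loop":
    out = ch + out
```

Let's trace through this code step by step.

Initialize: out = ''
Entering loop: for ch in "loop":
After iteration 1: ch = 'l', out = 'l'
After iteration 2: ch = 'o', out = 'ol'
After iteration 3: ch = 'o', out = 'ool'
After iteration 4: ch = 'p', out = 'pool'
Loop ends.

Final answer: 'pool'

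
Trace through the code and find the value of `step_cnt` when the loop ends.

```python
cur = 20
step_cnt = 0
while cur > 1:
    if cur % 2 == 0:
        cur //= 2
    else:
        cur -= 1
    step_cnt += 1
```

Let's trace through this code step by step.

Initialize: cur = 20
Initialize: step_cnt = 0
Entering loop: while cur > 1:
After iteration 1: cur = 10, step_cnt = 1
After iteration 2: cur = 5, step_cnt = 2
After iteration 3: cur = 4, step_cnt = 3
After iteration 4: cur = 2, step_cnt = 4
After iteration 5: cur = 1, step_cnt = 5
Loop ends.

Final answer: 5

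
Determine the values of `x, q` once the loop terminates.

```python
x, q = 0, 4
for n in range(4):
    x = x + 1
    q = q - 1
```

Let's trace through this code step by step.

Initialize: x = 0
Initialize: q = 4
Entering loop: for n in range(4):
After iteration 1: n = 0, x = 1, q = 3
After iteration 2: n = 1, x = 2, q = 2
After iteration 3: n = 2, x = 3, q = 1
After iteration 4: n = 3, x = 4, q = 0
Loop ends.

Final answer: 4, 0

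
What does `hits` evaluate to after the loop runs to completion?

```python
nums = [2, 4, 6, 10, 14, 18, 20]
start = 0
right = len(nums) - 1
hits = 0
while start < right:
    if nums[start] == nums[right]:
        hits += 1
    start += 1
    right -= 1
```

Let's trace through this code step by step.

Initialize: nums = [2, 4, 6, 10, 14, 18, 20]
Initialize: start = 0
Initialize: right = 6
Initialize: hits = 0
Entering loop: while start < right:
After iteration 1: start = 1, right = 5, hits = 0
After iteration 2: start = 2, right = 4, hits = 0
After iteration 3: start = 3, right = 3, hits = 0
Loop ends.

Final answer: 0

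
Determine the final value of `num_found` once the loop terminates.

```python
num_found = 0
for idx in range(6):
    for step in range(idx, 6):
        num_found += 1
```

Let's trace through this code step by step.

Initialize: num_found = 0
Entering loop: for idx in range(6):
After iteration 1: idx = 0, num_found = 6
After iteration 2: idx = 1, num_found = 11
After iteration 3: idx = 2, num_found = 15
After iteration 4: idx = 3, num_found = 18
After iteration 5: idx = 4, num_found = 20
After iteration 6: idx = 5, num_found = 21
Loop ends.

Final answer: 21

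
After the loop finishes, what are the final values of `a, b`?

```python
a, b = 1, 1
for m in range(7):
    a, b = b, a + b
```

Let's trace through this code step by step.

Initialize: a = 1
Initialize: b = 1
Entering loop: for m in range(7):
After iteration 1: m = 0, a = 1, b = 2
After iteration 2: m = 1, a = 2, b = 3
After iteration 3: m = 2, a = 3, b = 5
After iteration 4: m = 3, a = 5, b = 8
After iteration 5: m = 4, a = 8, b = 13
After iteration 6: m = 5, a = 13, b = 21
After iteration 7: m = 6, a = 21, b = 34
Loop ends.

Final answer: 21, 34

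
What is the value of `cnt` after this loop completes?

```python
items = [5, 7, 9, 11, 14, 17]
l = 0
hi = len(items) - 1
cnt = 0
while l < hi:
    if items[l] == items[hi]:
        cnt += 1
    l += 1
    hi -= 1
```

Let's trace through this code step by step.

Initialize: items = [5, 7, 9, 11, 14, 17]
Initialize: l = 0
Initialize: hi = 5
Initialize: cnt = 0
Entering loop: while l < hi:
After iteration 1: l = 1, hi = 4, cnt = 0
After iteration 2: l = 2, hi = 3, cnt = 0
After iteration 3: l = 3, hi = 2, cnt = 0
Loop ends.

Final answer: 0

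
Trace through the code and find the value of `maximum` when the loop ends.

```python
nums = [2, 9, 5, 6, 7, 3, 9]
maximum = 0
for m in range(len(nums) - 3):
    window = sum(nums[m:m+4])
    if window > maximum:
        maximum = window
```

Let's trace through this code step by step.

Initialize: nums = [2, 9, 5, 6, 7, 3, 9]
Initialize: maximum = 0
Entering loop: for m in range(len(nums) - 3):
After iteration 1: m = 0, maximum = 22, window = 22
After iteration 2: m = 1, maximum = 27, window = 27
After iteration 3: m = 2, maximum = 27, window = 21
After iteration 4: m = 3, maximum = 27, window = 25
Loop ends.

Final answer: 27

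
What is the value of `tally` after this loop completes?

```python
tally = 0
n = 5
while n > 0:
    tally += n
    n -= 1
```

Let's trace through this code step by step.

Initialize: tally = 0
Initialize: n = 5
Entering loop: while n > 0:
After iteration 1: tally = 5, n = 4
After iteration 2: tally = 9, n = 3
After iteration 3: tally = 12, n = 2
After iteration 4: tally = 14, n = 1
After iteration 5: tally = 15, n = 0
Loop ends.

Final answer: 15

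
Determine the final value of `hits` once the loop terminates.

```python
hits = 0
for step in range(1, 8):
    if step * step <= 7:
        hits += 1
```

Let's trace through this code step by step.

Initialize: hits = 0
Entering loop: for step in range(1, 8):
After iteration 1: step = 1, hits = 1
After iteration 2: step = 2, hits = 2
After iteration 3: step = 3, hits = 2
After iteration 4: step = 4, hits = 2
After iteration 5: step = 5, hits = 2
After iteration 6: step = 6, hits = 2
After iteration 7: step = 7, hits = 2
Loop ends.

Final answer: 2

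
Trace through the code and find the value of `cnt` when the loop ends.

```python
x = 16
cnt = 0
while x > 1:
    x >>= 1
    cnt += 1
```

Let's trace through this code step by step.

Initialize: x = 16
Initialize: cnt = 0
Entering loop: while x > 1:
After iteration 1: x = 8, cnt = 1
After iteration 2: x = 4, cnt = 2
After iteration 3: x = 2, cnt = 3
After iteration 4: x = 1, cnt = 4
Loop ends.

Final answer: 4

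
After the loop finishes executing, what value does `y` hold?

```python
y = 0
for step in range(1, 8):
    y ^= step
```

Let's trace through this code step by step.

Initialize: y = 0
Entering loop: for step in range(1, 8):
After iteration 1: step = 1, y = 1
After iteration 2: step = 2, y = 3
After iteration 3: step = 3, y = 0
After iteration 4: step = 4, y = 4
After iteration 5: step = 5, y = 1
After iteration 6: step = 6, y = 7
After iteration 7: step = 7, y = 0
Loop ends.

Final answer: 0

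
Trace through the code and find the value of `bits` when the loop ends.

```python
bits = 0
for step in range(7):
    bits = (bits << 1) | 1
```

Let's trace through this code step by step.

Initialize: bits = 0
Entering loop: for step in range(7):
After iteration 1: step = 0, bits = 1
After iteration 2: step = 1, bits = 3
After iteration 3: step = 2, bits = 7
After iteration 4: step = 3, bits = 15
After iteration 5: step = 4, bits = 31
After iteration 6: step = 5, bits = 63
After iteration 7: step = 6, bits = 127
Loop ends.

Final answer: 127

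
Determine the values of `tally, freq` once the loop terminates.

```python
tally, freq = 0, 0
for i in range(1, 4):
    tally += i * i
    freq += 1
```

Let's trace through this code step by step.

Initialize: tally = 0
Initialize: freq = 0
Entering loop: for i in range(1, 4):
After iteration 1: i = 1, tally = 1, freq = 1
After iteration 2: i = 2, tally = 5, freq = 2
After iteration 3: i = 3, tally = 14, freq = 3
Loop ends.

Final answer: 14, 3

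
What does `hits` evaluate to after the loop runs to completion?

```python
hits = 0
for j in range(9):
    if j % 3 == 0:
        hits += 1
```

Let's trace through this code step by step.

Initialize: hits = 0
Entering loop: for j in range(9):
After iteration 1: j = 0, hits = 1
After iteration 2: j = 1, hits = 1
After iteration 3: j = 2, hits = 1
After iteration 4: j = 3, hits = 2
After iteration 5: j = 4, hits = 2
After iteration 6: j = 5, hits = 2
After iteration 7: j = 6, hits = 3
After iteration 8: j = 7, hits = 3
After iteration 9: j = 8, hits = 3
Loop ends.

Final answer: 3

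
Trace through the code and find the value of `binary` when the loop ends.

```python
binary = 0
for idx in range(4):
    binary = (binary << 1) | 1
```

Let's trace through this code step by step.

Initialize: binary = 0
Entering loop: for idx in range(4):
After iteration 1: idx = 0, binary = 1
After iteration 2: idx = 1, binary = 3
After iteration 3: idx = 2, binary = 7
After iteration 4: idx = 3, binary = 15
Loop ends.

Final answer: 15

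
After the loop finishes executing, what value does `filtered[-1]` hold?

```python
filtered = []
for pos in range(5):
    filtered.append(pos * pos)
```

Let's trace through this code step by step.

Initialize: filtered = []
Entering loop: for pos in range(5):
After iteration 1: pos = 0, filtered = [0]
After iteration 2: pos = 1, filtered = [0, 1]
After iteration 3: pos = 2, filtered = [0, 1, 4]
After iteration 4: pos = 3, filtered = [0, 1, 4, 9]
After iteration 5: pos = 4, filtered = [0, 1, 4, 9, 16]
Loop ends.
filtered[-1] = 16

Final answer: 16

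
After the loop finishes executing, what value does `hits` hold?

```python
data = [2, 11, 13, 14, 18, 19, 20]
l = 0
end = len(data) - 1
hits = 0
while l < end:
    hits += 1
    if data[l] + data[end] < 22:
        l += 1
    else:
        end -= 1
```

Let's trace through this code step by step.

Initialize: data = [2, 11, 13, 14, 18, 19, 20]
Initialize: l = 0
Initialize: end = 6
Initialize: hits = 0
Entering loop: while l < end:
After iteration 1: l = 0, end = 5, hits = 1
After iteration 2: l = 1, end = 5, hits = 2
After iteration 3: l = 1, end = 4, hits = 3
After iteration 4: l = 1, end = 3, hits = 4
After iteration 5: l = 1, end = 2, hits = 5
After iteration 6: l = 1, end = 1, hits = 6
Loop ends.

Final answer: 6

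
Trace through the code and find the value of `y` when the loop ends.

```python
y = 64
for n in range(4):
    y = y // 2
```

Let's trace through this code step by step.

Initialize: y = 64
Entering loop: for n in range(4):
After iteration 1: n = 0, y = 32
After iteration 2: n = 1, y = 16
After iteration 3: n = 2, y = 8
After iteration 4: n = 3, y = 4
Loop ends.

Final answer: 4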